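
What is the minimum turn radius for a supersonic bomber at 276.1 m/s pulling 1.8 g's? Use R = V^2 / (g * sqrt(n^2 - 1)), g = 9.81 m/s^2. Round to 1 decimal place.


Step 1: V^2 = 276.1^2 = 76231.21
Step 2: n^2 - 1 = 1.8^2 - 1 = 2.24
Step 3: sqrt(2.24) = 1.496663
Step 4: R = 76231.21 / (9.81 * 1.496663) = 5192.1 m

5192.1


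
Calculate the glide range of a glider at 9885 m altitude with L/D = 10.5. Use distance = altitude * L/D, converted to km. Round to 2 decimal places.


Step 1: Glide distance = altitude * L/D = 9885 * 10.5 = 103792.5 m
Step 2: Convert to km: 103792.5 / 1000 = 103.79 km

103.79


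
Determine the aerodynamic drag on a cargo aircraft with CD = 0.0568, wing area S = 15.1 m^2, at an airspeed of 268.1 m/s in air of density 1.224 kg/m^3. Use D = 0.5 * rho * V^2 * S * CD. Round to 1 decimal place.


Step 1: Dynamic pressure q = 0.5 * 1.224 * 268.1^2 = 43989.0973 Pa
Step 2: Drag D = q * S * CD = 43989.0973 * 15.1 * 0.0568
Step 3: D = 37728.6 N

37728.6


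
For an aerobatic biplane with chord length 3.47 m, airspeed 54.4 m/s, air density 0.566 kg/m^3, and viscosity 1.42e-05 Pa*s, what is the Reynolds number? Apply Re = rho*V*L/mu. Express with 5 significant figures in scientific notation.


Step 1: Numerator = rho * V * L = 0.566 * 54.4 * 3.47 = 106.842688
Step 2: Re = 106.842688 / 1.42e-05
Step 3: Re = 7.5241e+06

7.5241e+06


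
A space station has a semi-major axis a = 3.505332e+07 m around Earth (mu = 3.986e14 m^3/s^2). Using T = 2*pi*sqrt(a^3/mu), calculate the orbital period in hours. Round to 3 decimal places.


Step 1: a^3 / mu = 4.307125e+22 / 3.986e14 = 1.080563e+08
Step 2: sqrt(1.080563e+08) = 10395.0143 s
Step 3: T = 2*pi * 10395.0143 = 65313.8 s
Step 4: T in hours = 65313.8 / 3600 = 18.143 hours

18.143


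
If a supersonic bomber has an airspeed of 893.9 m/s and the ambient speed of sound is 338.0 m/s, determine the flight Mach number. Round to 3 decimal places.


Step 1: M = V / a = 893.9 / 338.0
Step 2: M = 2.645

2.645


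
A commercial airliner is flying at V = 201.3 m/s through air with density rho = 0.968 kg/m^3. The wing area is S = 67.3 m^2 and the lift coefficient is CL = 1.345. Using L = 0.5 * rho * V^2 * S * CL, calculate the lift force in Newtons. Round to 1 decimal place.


Step 1: Calculate dynamic pressure q = 0.5 * 0.968 * 201.3^2 = 0.5 * 0.968 * 40521.69 = 19612.498 Pa
Step 2: Multiply by wing area and lift coefficient: L = 19612.498 * 67.3 * 1.345
Step 3: L = 1319921.1127 * 1.345 = 1775293.9 N

1775293.9


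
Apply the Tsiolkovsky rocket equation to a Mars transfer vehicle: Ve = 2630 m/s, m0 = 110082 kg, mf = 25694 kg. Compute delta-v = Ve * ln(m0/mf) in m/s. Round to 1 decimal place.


Step 1: Mass ratio m0/mf = 110082 / 25694 = 4.284347
Step 2: ln(4.284347) = 1.454968
Step 3: delta-v = 2630 * 1.454968 = 3826.6 m/s

3826.6


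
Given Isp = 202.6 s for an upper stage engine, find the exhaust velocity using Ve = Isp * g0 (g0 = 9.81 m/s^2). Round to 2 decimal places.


Step 1: Ve = Isp * g0 = 202.6 * 9.81
Step 2: Ve = 1987.51 m/s

1987.51


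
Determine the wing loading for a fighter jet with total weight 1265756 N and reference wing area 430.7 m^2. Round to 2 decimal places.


Step 1: Wing loading = W / S = 1265756 / 430.7
Step 2: Wing loading = 2938.83 N/m^2

2938.83


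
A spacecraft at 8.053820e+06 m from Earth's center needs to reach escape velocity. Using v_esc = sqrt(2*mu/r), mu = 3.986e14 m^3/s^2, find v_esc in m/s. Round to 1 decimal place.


Step 1: 2*mu/r = 2 * 3.986e14 / 8.053820e+06 = 98984084.571
Step 2: v_esc = sqrt(98984084.571) = 9949.1 m/s

9949.1


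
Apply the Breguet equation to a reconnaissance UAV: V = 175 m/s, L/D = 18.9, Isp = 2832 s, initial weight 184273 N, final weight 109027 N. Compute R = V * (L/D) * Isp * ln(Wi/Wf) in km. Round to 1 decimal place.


Step 1: Coefficient = V * (L/D) * Isp = 175 * 18.9 * 2832 = 9366840.0 m
Step 2: Wi/Wf = 184273 / 109027 = 1.690159
Step 3: ln(1.690159) = 0.524823
Step 4: R = 9366840.0 * 0.524823 = 4915931.2 m = 4915.9 km

4915.9


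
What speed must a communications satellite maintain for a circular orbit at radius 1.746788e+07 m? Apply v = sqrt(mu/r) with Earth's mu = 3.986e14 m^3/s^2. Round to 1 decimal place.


Step 1: mu / r = 3.986e14 / 1.746788e+07 = 22819025.5486
Step 2: v = sqrt(22819025.5486) = 4776.9 m/s

4776.9


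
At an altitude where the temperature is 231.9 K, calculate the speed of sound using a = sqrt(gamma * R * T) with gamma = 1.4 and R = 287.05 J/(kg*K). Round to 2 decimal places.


Step 1: gamma * R * T = 1.4 * 287.05 * 231.9 = 93193.653
Step 2: a = sqrt(93193.653) = 305.28 m/s

305.28


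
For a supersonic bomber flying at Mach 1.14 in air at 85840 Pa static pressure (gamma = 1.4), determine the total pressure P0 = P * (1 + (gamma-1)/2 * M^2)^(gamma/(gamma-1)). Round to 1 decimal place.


Step 1: (gamma-1)/2 * M^2 = 0.2 * 1.2996 = 0.25992
Step 2: 1 + 0.25992 = 1.25992
Step 3: Exponent gamma/(gamma-1) = 3.5
Step 4: P0 = 85840 * 1.25992^3.5 = 192703.7 Pa

192703.7


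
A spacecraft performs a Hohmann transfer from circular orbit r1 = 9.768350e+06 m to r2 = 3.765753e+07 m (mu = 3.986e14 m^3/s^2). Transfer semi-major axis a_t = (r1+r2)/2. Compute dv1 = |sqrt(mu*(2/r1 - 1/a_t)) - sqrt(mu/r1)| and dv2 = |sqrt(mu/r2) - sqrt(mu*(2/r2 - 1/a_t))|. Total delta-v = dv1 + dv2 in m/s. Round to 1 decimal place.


Step 1: Transfer semi-major axis a_t = (9.768350e+06 + 3.765753e+07) / 2 = 2.371294e+07 m
Step 2: v1 (circular at r1) = sqrt(mu/r1) = 6387.9 m/s
Step 3: v_t1 = sqrt(mu*(2/r1 - 1/a_t)) = 8049.91 m/s
Step 4: dv1 = |8049.91 - 6387.9| = 1662.02 m/s
Step 5: v2 (circular at r2) = 3253.44 m/s, v_t2 = 2088.14 m/s
Step 6: dv2 = |3253.44 - 2088.14| = 1165.29 m/s
Step 7: Total delta-v = 1662.02 + 1165.29 = 2827.3 m/s

2827.3


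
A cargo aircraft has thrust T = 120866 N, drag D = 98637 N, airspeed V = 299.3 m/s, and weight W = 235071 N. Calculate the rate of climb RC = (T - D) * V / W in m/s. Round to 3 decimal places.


Step 1: Excess thrust = T - D = 120866 - 98637 = 22229 N
Step 2: Excess power = 22229 * 299.3 = 6653139.7 W
Step 3: RC = 6653139.7 / 235071 = 28.303 m/s

28.303


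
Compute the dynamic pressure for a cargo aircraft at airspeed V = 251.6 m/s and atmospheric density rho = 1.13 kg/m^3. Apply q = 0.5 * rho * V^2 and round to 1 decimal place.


Step 1: V^2 = 251.6^2 = 63302.56
Step 2: q = 0.5 * 1.13 * 63302.56
Step 3: q = 35765.9 Pa

35765.9


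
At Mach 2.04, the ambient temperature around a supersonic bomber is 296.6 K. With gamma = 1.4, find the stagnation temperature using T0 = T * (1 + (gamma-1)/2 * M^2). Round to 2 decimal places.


Step 1: (gamma-1)/2 = 0.2
Step 2: M^2 = 4.1616
Step 3: 1 + 0.2 * 4.1616 = 1.83232
Step 4: T0 = 296.6 * 1.83232 = 543.47 K

543.47


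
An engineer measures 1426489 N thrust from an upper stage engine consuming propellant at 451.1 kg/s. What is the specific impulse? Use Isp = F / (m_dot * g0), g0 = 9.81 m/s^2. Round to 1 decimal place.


Step 1: m_dot * g0 = 451.1 * 9.81 = 4425.29
Step 2: Isp = 1426489 / 4425.29 = 322.3 s

322.3


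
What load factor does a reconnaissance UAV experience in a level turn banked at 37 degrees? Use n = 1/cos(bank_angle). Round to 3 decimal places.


Step 1: Convert 37 degrees to radians = 0.645772
Step 2: cos(37 deg) = 0.798636
Step 3: n = 1 / 0.798636 = 1.252

1.252


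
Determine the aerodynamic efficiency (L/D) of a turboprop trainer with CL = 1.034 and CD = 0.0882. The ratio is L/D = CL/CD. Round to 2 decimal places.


Step 1: L/D = CL / CD = 1.034 / 0.0882
Step 2: L/D = 11.72

11.72


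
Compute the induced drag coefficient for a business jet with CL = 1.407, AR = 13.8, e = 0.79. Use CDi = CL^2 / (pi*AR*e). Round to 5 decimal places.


Step 1: CL^2 = 1.407^2 = 1.979649
Step 2: pi * AR * e = 3.14159 * 13.8 * 0.79 = 34.249643
Step 3: CDi = 1.979649 / 34.249643 = 0.05780

0.05780


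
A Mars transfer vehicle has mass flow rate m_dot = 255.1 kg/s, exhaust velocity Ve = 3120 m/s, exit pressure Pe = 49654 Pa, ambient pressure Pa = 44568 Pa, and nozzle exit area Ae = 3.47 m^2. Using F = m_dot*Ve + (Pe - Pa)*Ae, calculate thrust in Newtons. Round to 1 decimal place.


Step 1: Momentum thrust = m_dot * Ve = 255.1 * 3120 = 795912.0 N
Step 2: Pressure thrust = (Pe - Pa) * Ae = (49654 - 44568) * 3.47 = 17648.42 N
Step 3: Total thrust F = 795912.0 + 17648.42 = 813560.4 N

813560.4


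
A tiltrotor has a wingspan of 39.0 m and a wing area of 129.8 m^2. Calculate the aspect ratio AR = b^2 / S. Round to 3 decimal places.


Step 1: b^2 = 39.0^2 = 1521.0
Step 2: AR = 1521.0 / 129.8 = 11.718

11.718


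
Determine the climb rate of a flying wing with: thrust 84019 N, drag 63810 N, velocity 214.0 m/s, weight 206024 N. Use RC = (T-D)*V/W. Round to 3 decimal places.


Step 1: Excess thrust = T - D = 84019 - 63810 = 20209 N
Step 2: Excess power = 20209 * 214.0 = 4324726.0 W
Step 3: RC = 4324726.0 / 206024 = 20.991 m/s

20.991


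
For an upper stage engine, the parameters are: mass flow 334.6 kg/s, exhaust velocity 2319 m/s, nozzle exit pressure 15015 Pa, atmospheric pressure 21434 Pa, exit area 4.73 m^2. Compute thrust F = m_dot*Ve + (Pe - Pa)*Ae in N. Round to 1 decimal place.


Step 1: Momentum thrust = m_dot * Ve = 334.6 * 2319 = 775937.4 N
Step 2: Pressure thrust = (Pe - Pa) * Ae = (15015 - 21434) * 4.73 = -30361.87 N
Step 3: Total thrust F = 775937.4 + -30361.87 = 745575.5 N

745575.5


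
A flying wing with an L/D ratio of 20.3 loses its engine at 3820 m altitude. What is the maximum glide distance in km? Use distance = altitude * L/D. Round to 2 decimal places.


Step 1: Glide distance = altitude * L/D = 3820 * 20.3 = 77546.0 m
Step 2: Convert to km: 77546.0 / 1000 = 77.55 km

77.55


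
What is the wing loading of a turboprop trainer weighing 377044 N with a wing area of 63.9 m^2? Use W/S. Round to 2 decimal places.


Step 1: Wing loading = W / S = 377044 / 63.9
Step 2: Wing loading = 5900.53 N/m^2

5900.53


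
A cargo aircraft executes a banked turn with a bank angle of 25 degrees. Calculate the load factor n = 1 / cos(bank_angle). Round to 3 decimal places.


Step 1: Convert 25 degrees to radians = 0.436332
Step 2: cos(25 deg) = 0.906308
Step 3: n = 1 / 0.906308 = 1.103

1.103


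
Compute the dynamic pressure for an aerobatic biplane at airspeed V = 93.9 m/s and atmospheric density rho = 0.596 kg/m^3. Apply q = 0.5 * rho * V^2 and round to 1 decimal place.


Step 1: V^2 = 93.9^2 = 8817.21
Step 2: q = 0.5 * 0.596 * 8817.21
Step 3: q = 2627.5 Pa

2627.5


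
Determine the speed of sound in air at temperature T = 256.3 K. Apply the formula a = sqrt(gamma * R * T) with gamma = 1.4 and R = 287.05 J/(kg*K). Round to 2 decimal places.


Step 1: gamma * R * T = 1.4 * 287.05 * 256.3 = 102999.281
Step 2: a = sqrt(102999.281) = 320.94 m/s

320.94


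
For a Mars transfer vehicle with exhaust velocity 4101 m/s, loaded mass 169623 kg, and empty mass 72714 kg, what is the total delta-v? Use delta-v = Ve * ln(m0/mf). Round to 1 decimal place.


Step 1: Mass ratio m0/mf = 169623 / 72714 = 2.332742
Step 2: ln(2.332742) = 0.847044
Step 3: delta-v = 4101 * 0.847044 = 3473.7 m/s

3473.7


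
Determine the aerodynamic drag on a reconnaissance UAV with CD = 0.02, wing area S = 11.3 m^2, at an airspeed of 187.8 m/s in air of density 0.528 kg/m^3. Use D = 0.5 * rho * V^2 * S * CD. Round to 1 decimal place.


Step 1: Dynamic pressure q = 0.5 * 0.528 * 187.8^2 = 9310.9738 Pa
Step 2: Drag D = q * S * CD = 9310.9738 * 11.3 * 0.02
Step 3: D = 2104.3 N

2104.3


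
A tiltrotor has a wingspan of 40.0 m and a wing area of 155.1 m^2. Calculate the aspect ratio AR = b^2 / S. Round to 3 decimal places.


Step 1: b^2 = 40.0^2 = 1600.0
Step 2: AR = 1600.0 / 155.1 = 10.316

10.316


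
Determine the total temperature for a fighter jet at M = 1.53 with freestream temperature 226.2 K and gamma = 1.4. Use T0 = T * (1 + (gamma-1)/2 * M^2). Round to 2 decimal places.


Step 1: (gamma-1)/2 = 0.2
Step 2: M^2 = 2.3409
Step 3: 1 + 0.2 * 2.3409 = 1.46818
Step 4: T0 = 226.2 * 1.46818 = 332.10 K

332.10


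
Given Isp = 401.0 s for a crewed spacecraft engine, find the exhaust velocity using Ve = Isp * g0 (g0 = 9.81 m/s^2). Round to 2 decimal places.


Step 1: Ve = Isp * g0 = 401.0 * 9.81
Step 2: Ve = 3933.81 m/s

3933.81


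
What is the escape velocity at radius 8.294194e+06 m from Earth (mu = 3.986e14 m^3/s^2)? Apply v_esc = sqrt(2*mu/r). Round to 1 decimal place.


Step 1: 2*mu/r = 2 * 3.986e14 / 8.294194e+06 = 96115427.2495
Step 2: v_esc = sqrt(96115427.2495) = 9803.8 m/s

9803.8


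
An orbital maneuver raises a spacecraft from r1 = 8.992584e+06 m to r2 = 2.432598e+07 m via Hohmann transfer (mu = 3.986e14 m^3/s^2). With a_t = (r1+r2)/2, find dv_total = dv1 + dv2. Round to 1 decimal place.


Step 1: Transfer semi-major axis a_t = (8.992584e+06 + 2.432598e+07) / 2 = 1.665928e+07 m
Step 2: v1 (circular at r1) = sqrt(mu/r1) = 6657.73 m/s
Step 3: v_t1 = sqrt(mu*(2/r1 - 1/a_t)) = 8045.14 m/s
Step 4: dv1 = |8045.14 - 6657.73| = 1387.4 m/s
Step 5: v2 (circular at r2) = 4047.93 m/s, v_t2 = 2974.05 m/s
Step 6: dv2 = |4047.93 - 2974.05| = 1073.89 m/s
Step 7: Total delta-v = 1387.4 + 1073.89 = 2461.3 m/s

2461.3


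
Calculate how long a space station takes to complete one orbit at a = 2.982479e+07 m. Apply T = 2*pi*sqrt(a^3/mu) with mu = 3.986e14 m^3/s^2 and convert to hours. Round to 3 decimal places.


Step 1: a^3 / mu = 2.652969e+22 / 3.986e14 = 6.655718e+07
Step 2: sqrt(6.655718e+07) = 8158.2582 s
Step 3: T = 2*pi * 8158.2582 = 51259.85 s
Step 4: T in hours = 51259.85 / 3600 = 14.239 hours

14.239


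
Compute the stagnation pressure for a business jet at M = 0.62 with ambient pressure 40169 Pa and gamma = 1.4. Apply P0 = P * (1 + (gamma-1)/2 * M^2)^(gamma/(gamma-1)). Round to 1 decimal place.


Step 1: (gamma-1)/2 * M^2 = 0.2 * 0.3844 = 0.07688
Step 2: 1 + 0.07688 = 1.07688
Step 3: Exponent gamma/(gamma-1) = 3.5
Step 4: P0 = 40169 * 1.07688^3.5 = 52056.7 Pa

52056.7


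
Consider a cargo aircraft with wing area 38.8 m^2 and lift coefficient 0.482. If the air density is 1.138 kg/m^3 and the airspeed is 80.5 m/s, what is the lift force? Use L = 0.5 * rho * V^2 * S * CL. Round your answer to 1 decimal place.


Step 1: Calculate dynamic pressure q = 0.5 * 1.138 * 80.5^2 = 0.5 * 1.138 * 6480.25 = 3687.2622 Pa
Step 2: Multiply by wing area and lift coefficient: L = 3687.2622 * 38.8 * 0.482
Step 3: L = 143065.7753 * 0.482 = 68957.7 N

68957.7


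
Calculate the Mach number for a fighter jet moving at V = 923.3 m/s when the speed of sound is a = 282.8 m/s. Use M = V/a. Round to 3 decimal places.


Step 1: M = V / a = 923.3 / 282.8
Step 2: M = 3.265

3.265


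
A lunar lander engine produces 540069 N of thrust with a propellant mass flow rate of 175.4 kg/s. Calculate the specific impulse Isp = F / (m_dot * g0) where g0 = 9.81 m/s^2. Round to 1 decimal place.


Step 1: m_dot * g0 = 175.4 * 9.81 = 1720.67
Step 2: Isp = 540069 / 1720.67 = 313.9 s

313.9


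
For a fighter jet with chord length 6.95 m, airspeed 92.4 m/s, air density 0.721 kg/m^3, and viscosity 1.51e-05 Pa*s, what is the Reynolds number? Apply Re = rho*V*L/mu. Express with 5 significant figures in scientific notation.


Step 1: Numerator = rho * V * L = 0.721 * 92.4 * 6.95 = 463.01178
Step 2: Re = 463.01178 / 1.51e-05
Step 3: Re = 3.0663e+07

3.0663e+07


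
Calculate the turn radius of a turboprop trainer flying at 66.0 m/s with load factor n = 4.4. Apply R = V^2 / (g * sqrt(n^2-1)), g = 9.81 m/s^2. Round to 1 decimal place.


Step 1: V^2 = 66.0^2 = 4356.0
Step 2: n^2 - 1 = 4.4^2 - 1 = 18.36
Step 3: sqrt(18.36) = 4.284857
Step 4: R = 4356.0 / (9.81 * 4.284857) = 103.6 m

103.6


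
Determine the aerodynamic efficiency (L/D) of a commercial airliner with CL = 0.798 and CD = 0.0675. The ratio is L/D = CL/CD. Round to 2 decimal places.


Step 1: L/D = CL / CD = 0.798 / 0.0675
Step 2: L/D = 11.82

11.82


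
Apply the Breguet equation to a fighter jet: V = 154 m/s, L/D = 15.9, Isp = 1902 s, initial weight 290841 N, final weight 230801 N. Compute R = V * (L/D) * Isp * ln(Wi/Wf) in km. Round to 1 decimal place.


Step 1: Coefficient = V * (L/D) * Isp = 154 * 15.9 * 1902 = 4657237.2 m
Step 2: Wi/Wf = 290841 / 230801 = 1.260138
Step 3: ln(1.260138) = 0.231221
Step 4: R = 4657237.2 * 0.231221 = 1076850.4 m = 1076.9 km

1076.9


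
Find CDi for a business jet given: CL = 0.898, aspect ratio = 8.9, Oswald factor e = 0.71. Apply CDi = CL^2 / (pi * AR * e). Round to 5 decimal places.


Step 1: CL^2 = 0.898^2 = 0.806404
Step 2: pi * AR * e = 3.14159 * 8.9 * 0.71 = 19.851724
Step 3: CDi = 0.806404 / 19.851724 = 0.04062

0.04062


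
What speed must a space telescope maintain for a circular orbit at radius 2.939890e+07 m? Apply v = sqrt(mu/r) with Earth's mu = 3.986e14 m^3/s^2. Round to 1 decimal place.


Step 1: mu / r = 3.986e14 / 2.939890e+07 = 13558330.4137
Step 2: v = sqrt(13558330.4137) = 3682.2 m/s

3682.2


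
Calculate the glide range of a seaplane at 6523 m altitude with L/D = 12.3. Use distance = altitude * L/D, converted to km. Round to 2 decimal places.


Step 1: Glide distance = altitude * L/D = 6523 * 12.3 = 80232.9 m
Step 2: Convert to km: 80232.9 / 1000 = 80.23 km

80.23


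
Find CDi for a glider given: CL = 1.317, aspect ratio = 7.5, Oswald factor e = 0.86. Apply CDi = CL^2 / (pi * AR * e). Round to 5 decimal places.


Step 1: CL^2 = 1.317^2 = 1.734489
Step 2: pi * AR * e = 3.14159 * 7.5 * 0.86 = 20.263273
Step 3: CDi = 1.734489 / 20.263273 = 0.08560

0.08560


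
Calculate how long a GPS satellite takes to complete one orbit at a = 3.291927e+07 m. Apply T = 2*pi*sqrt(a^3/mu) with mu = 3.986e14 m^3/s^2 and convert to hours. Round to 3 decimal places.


Step 1: a^3 / mu = 3.567390e+22 / 3.986e14 = 8.949799e+07
Step 2: sqrt(8.949799e+07) = 9460.3379 s
Step 3: T = 2*pi * 9460.3379 = 59441.06 s
Step 4: T in hours = 59441.06 / 3600 = 16.511 hours

16.511


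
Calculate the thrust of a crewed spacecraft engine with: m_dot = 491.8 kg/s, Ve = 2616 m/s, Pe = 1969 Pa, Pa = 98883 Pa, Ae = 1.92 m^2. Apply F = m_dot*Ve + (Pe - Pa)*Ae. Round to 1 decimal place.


Step 1: Momentum thrust = m_dot * Ve = 491.8 * 2616 = 1286548.8 N
Step 2: Pressure thrust = (Pe - Pa) * Ae = (1969 - 98883) * 1.92 = -186074.88 N
Step 3: Total thrust F = 1286548.8 + -186074.88 = 1100473.9 N

1100473.9


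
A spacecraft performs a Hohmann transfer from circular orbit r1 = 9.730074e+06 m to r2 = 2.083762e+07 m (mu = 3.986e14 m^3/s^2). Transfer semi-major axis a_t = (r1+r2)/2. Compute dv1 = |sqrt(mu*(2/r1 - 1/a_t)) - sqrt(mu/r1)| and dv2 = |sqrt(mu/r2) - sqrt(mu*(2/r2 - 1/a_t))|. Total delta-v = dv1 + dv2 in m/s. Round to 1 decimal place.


Step 1: Transfer semi-major axis a_t = (9.730074e+06 + 2.083762e+07) / 2 = 1.528385e+07 m
Step 2: v1 (circular at r1) = sqrt(mu/r1) = 6400.45 m/s
Step 3: v_t1 = sqrt(mu*(2/r1 - 1/a_t)) = 7473.4 m/s
Step 4: dv1 = |7473.4 - 6400.45| = 1072.95 m/s
Step 5: v2 (circular at r2) = 4373.66 m/s, v_t2 = 3489.69 m/s
Step 6: dv2 = |4373.66 - 3489.69| = 883.97 m/s
Step 7: Total delta-v = 1072.95 + 883.97 = 1956.9 m/s

1956.9


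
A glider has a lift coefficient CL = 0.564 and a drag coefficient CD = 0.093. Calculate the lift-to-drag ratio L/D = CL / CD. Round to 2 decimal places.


Step 1: L/D = CL / CD = 0.564 / 0.093
Step 2: L/D = 6.06

6.06


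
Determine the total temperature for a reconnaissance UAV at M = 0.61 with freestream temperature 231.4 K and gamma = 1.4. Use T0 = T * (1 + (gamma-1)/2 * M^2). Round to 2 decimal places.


Step 1: (gamma-1)/2 = 0.2
Step 2: M^2 = 0.3721
Step 3: 1 + 0.2 * 0.3721 = 1.07442
Step 4: T0 = 231.4 * 1.07442 = 248.62 K

248.62


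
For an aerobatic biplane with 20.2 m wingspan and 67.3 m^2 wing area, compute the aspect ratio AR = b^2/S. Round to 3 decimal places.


Step 1: b^2 = 20.2^2 = 408.04
Step 2: AR = 408.04 / 67.3 = 6.063

6.063


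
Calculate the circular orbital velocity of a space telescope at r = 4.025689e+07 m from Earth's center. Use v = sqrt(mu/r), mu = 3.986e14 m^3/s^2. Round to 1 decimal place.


Step 1: mu / r = 3.986e14 / 4.025689e+07 = 9901410.6654
Step 2: v = sqrt(9901410.6654) = 3146.7 m/s

3146.7


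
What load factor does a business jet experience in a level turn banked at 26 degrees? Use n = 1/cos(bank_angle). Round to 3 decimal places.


Step 1: Convert 26 degrees to radians = 0.453786
Step 2: cos(26 deg) = 0.898794
Step 3: n = 1 / 0.898794 = 1.113

1.113


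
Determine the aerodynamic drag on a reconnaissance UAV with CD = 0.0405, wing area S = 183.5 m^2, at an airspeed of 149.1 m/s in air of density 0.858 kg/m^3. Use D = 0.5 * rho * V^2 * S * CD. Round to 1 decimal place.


Step 1: Dynamic pressure q = 0.5 * 0.858 * 149.1^2 = 9537.0175 Pa
Step 2: Drag D = q * S * CD = 9537.0175 * 183.5 * 0.0405
Step 3: D = 70876.7 N

70876.7


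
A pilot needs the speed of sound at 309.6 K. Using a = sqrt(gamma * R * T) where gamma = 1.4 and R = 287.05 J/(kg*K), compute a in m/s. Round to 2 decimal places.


Step 1: gamma * R * T = 1.4 * 287.05 * 309.6 = 124418.952
Step 2: a = sqrt(124418.952) = 352.73 m/s

352.73


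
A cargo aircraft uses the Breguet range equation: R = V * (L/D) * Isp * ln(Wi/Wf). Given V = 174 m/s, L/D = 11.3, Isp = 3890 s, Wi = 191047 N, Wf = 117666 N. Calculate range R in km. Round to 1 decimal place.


Step 1: Coefficient = V * (L/D) * Isp = 174 * 11.3 * 3890 = 7648518.0 m
Step 2: Wi/Wf = 191047 / 117666 = 1.623638
Step 3: ln(1.623638) = 0.484669
Step 4: R = 7648518.0 * 0.484669 = 3707002.4 m = 3707.0 km

3707.0


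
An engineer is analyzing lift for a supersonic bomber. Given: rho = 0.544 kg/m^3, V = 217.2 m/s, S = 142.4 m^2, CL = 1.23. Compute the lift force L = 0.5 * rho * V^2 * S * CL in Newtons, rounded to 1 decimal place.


Step 1: Calculate dynamic pressure q = 0.5 * 0.544 * 217.2^2 = 0.5 * 0.544 * 47175.84 = 12831.8285 Pa
Step 2: Multiply by wing area and lift coefficient: L = 12831.8285 * 142.4 * 1.23
Step 3: L = 1827252.3756 * 1.23 = 2247520.4 N

2247520.4


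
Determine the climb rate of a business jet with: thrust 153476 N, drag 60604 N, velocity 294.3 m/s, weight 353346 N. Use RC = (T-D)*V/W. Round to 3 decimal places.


Step 1: Excess thrust = T - D = 153476 - 60604 = 92872 N
Step 2: Excess power = 92872 * 294.3 = 27332229.6 W
Step 3: RC = 27332229.6 / 353346 = 77.353 m/s

77.353


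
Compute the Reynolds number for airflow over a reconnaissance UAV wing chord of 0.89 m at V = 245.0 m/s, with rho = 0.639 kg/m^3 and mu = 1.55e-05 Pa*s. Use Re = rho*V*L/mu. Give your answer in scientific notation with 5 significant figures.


Step 1: Numerator = rho * V * L = 0.639 * 245.0 * 0.89 = 139.33395
Step 2: Re = 139.33395 / 1.55e-05
Step 3: Re = 8.9893e+06

8.9893e+06


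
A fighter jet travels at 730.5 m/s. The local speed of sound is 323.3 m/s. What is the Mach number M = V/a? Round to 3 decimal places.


Step 1: M = V / a = 730.5 / 323.3
Step 2: M = 2.260

2.260


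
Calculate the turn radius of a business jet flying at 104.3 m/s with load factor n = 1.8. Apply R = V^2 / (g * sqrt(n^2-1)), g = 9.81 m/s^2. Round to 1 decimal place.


Step 1: V^2 = 104.3^2 = 10878.49
Step 2: n^2 - 1 = 1.8^2 - 1 = 2.24
Step 3: sqrt(2.24) = 1.496663
Step 4: R = 10878.49 / (9.81 * 1.496663) = 740.9 m

740.9


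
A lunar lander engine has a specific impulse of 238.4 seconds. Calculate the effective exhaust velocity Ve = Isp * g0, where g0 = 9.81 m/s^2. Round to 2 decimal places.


Step 1: Ve = Isp * g0 = 238.4 * 9.81
Step 2: Ve = 2338.70 m/s

2338.70


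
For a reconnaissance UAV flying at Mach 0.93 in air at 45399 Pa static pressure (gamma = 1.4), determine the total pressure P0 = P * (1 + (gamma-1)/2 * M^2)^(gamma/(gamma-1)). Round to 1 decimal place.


Step 1: (gamma-1)/2 * M^2 = 0.2 * 0.8649 = 0.17298
Step 2: 1 + 0.17298 = 1.17298
Step 3: Exponent gamma/(gamma-1) = 3.5
Step 4: P0 = 45399 * 1.17298^3.5 = 79353.0 Pa

79353.0


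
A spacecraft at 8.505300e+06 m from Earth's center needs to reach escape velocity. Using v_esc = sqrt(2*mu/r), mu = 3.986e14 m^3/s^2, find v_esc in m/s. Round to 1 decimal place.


Step 1: 2*mu/r = 2 * 3.986e14 / 8.505300e+06 = 93729792.012
Step 2: v_esc = sqrt(93729792.012) = 9681.4 m/s

9681.4


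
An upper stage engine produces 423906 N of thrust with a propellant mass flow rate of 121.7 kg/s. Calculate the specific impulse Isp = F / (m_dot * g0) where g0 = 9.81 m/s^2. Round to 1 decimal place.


Step 1: m_dot * g0 = 121.7 * 9.81 = 1193.88
Step 2: Isp = 423906 / 1193.88 = 355.1 s

355.1


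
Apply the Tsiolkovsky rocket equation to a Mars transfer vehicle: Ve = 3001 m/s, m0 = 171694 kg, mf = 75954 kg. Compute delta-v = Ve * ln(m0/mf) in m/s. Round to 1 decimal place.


Step 1: Mass ratio m0/mf = 171694 / 75954 = 2.2605
Step 2: ln(2.2605) = 0.815586
Step 3: delta-v = 3001 * 0.815586 = 2447.6 m/s

2447.6


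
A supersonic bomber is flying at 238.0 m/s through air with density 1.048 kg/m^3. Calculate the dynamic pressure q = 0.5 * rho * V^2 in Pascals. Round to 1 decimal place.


Step 1: V^2 = 238.0^2 = 56644.0
Step 2: q = 0.5 * 1.048 * 56644.0
Step 3: q = 29681.5 Pa

29681.5


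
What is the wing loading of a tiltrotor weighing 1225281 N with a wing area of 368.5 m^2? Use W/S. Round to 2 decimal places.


Step 1: Wing loading = W / S = 1225281 / 368.5
Step 2: Wing loading = 3325.05 N/m^2

3325.05


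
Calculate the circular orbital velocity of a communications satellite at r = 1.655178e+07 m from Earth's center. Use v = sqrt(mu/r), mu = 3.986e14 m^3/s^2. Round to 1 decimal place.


Step 1: mu / r = 3.986e14 / 1.655178e+07 = 24082002.0566
Step 2: v = sqrt(24082002.0566) = 4907.3 m/s

4907.3


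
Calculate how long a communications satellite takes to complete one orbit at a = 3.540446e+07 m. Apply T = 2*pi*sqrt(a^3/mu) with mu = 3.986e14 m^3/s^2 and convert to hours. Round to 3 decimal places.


Step 1: a^3 / mu = 4.437863e+22 / 3.986e14 = 1.113363e+08
Step 2: sqrt(1.113363e+08) = 10551.5999 s
Step 3: T = 2*pi * 10551.5999 = 66297.66 s
Step 4: T in hours = 66297.66 / 3600 = 18.416 hours

18.416


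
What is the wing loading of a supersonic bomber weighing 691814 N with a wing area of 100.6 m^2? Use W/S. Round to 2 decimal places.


Step 1: Wing loading = W / S = 691814 / 100.6
Step 2: Wing loading = 6876.88 N/m^2

6876.88


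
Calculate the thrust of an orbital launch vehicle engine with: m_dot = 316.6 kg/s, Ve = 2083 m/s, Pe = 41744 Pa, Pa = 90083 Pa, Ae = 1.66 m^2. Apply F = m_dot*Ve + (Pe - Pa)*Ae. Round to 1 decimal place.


Step 1: Momentum thrust = m_dot * Ve = 316.6 * 2083 = 659477.8 N
Step 2: Pressure thrust = (Pe - Pa) * Ae = (41744 - 90083) * 1.66 = -80242.74 N
Step 3: Total thrust F = 659477.8 + -80242.74 = 579235.1 N

579235.1


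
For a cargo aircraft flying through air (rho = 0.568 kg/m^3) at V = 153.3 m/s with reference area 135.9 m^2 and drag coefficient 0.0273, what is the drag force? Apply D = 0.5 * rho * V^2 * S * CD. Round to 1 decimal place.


Step 1: Dynamic pressure q = 0.5 * 0.568 * 153.3^2 = 6674.2528 Pa
Step 2: Drag D = q * S * CD = 6674.2528 * 135.9 * 0.0273
Step 3: D = 24761.9 N

24761.9


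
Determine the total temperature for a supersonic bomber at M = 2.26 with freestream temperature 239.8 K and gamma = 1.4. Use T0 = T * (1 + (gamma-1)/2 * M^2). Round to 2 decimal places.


Step 1: (gamma-1)/2 = 0.2
Step 2: M^2 = 5.1076
Step 3: 1 + 0.2 * 5.1076 = 2.02152
Step 4: T0 = 239.8 * 2.02152 = 484.76 K

484.76


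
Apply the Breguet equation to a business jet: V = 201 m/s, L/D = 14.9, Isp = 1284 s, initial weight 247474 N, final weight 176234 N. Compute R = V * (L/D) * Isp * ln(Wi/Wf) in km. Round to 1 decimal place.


Step 1: Coefficient = V * (L/D) * Isp = 201 * 14.9 * 1284 = 3845451.6 m
Step 2: Wi/Wf = 247474 / 176234 = 1.404235
Step 3: ln(1.404235) = 0.339493
Step 4: R = 3845451.6 * 0.339493 = 1305503.4 m = 1305.5 km

1305.5


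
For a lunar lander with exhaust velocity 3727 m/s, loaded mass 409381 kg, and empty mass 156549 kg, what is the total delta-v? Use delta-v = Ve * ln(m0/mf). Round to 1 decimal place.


Step 1: Mass ratio m0/mf = 409381 / 156549 = 2.615034
Step 2: ln(2.615034) = 0.961277
Step 3: delta-v = 3727 * 0.961277 = 3582.7 m/s

3582.7


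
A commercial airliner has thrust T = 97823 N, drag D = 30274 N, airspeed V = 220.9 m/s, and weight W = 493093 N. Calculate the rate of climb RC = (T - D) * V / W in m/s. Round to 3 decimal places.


Step 1: Excess thrust = T - D = 97823 - 30274 = 67549 N
Step 2: Excess power = 67549 * 220.9 = 14921574.1 W
Step 3: RC = 14921574.1 / 493093 = 30.261 m/s

30.261


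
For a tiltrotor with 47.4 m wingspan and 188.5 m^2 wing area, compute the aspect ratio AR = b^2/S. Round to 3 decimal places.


Step 1: b^2 = 47.4^2 = 2246.76
Step 2: AR = 2246.76 / 188.5 = 11.919

11.919


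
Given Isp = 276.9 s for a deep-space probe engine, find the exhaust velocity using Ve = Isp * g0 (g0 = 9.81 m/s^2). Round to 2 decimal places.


Step 1: Ve = Isp * g0 = 276.9 * 9.81
Step 2: Ve = 2716.39 m/s

2716.39


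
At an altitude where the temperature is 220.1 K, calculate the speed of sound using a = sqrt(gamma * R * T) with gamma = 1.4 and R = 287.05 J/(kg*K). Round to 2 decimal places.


Step 1: gamma * R * T = 1.4 * 287.05 * 220.1 = 88451.587
Step 2: a = sqrt(88451.587) = 297.41 m/s

297.41


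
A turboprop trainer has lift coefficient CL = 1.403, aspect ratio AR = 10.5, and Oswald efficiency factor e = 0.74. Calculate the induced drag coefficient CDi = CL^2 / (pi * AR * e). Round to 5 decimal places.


Step 1: CL^2 = 1.403^2 = 1.968409
Step 2: pi * AR * e = 3.14159 * 10.5 * 0.74 = 24.410175
Step 3: CDi = 1.968409 / 24.410175 = 0.08064

0.08064


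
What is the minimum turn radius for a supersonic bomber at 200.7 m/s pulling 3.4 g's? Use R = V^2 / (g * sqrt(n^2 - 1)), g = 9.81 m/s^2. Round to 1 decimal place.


Step 1: V^2 = 200.7^2 = 40280.49
Step 2: n^2 - 1 = 3.4^2 - 1 = 10.56
Step 3: sqrt(10.56) = 3.249615
Step 4: R = 40280.49 / (9.81 * 3.249615) = 1263.6 m

1263.6


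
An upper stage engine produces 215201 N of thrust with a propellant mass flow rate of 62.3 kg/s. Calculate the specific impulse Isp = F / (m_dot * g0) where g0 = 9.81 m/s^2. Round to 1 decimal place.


Step 1: m_dot * g0 = 62.3 * 9.81 = 611.16
Step 2: Isp = 215201 / 611.16 = 352.1 s

352.1


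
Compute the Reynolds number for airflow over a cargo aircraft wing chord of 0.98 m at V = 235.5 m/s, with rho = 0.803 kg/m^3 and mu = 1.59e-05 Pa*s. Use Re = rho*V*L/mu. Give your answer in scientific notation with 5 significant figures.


Step 1: Numerator = rho * V * L = 0.803 * 235.5 * 0.98 = 185.32437
Step 2: Re = 185.32437 / 1.59e-05
Step 3: Re = 1.1656e+07

1.1656e+07


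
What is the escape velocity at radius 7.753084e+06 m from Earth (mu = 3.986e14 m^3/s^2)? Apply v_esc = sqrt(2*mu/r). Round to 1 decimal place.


Step 1: 2*mu/r = 2 * 3.986e14 / 7.753084e+06 = 102823598.9704
Step 2: v_esc = sqrt(102823598.9704) = 10140.2 m/s

10140.2


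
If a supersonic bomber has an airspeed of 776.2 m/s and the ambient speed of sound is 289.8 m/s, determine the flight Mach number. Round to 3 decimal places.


Step 1: M = V / a = 776.2 / 289.8
Step 2: M = 2.678

2.678


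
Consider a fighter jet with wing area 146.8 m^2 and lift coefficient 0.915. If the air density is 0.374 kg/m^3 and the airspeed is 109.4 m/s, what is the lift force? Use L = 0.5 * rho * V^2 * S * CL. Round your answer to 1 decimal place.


Step 1: Calculate dynamic pressure q = 0.5 * 0.374 * 109.4^2 = 0.5 * 0.374 * 11968.36 = 2238.0833 Pa
Step 2: Multiply by wing area and lift coefficient: L = 2238.0833 * 146.8 * 0.915
Step 3: L = 328550.6314 * 0.915 = 300623.8 N

300623.8


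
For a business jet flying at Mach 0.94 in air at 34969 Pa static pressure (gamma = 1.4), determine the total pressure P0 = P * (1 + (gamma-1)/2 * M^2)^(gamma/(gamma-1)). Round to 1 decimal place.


Step 1: (gamma-1)/2 * M^2 = 0.2 * 0.8836 = 0.17672
Step 2: 1 + 0.17672 = 1.17672
Step 3: Exponent gamma/(gamma-1) = 3.5
Step 4: P0 = 34969 * 1.17672^3.5 = 61807.2 Pa

61807.2


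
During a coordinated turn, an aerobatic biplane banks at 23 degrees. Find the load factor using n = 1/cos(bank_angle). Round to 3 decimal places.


Step 1: Convert 23 degrees to radians = 0.401426
Step 2: cos(23 deg) = 0.920505
Step 3: n = 1 / 0.920505 = 1.086

1.086


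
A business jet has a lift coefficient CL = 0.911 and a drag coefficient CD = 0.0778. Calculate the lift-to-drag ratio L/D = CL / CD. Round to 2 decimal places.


Step 1: L/D = CL / CD = 0.911 / 0.0778
Step 2: L/D = 11.71

11.71


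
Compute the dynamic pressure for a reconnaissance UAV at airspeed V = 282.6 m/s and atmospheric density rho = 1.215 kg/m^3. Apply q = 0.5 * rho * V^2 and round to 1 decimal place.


Step 1: V^2 = 282.6^2 = 79862.76
Step 2: q = 0.5 * 1.215 * 79862.76
Step 3: q = 48516.6 Pa

48516.6


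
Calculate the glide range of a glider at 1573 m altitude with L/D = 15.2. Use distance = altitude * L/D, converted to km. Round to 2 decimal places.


Step 1: Glide distance = altitude * L/D = 1573 * 15.2 = 23909.6 m
Step 2: Convert to km: 23909.6 / 1000 = 23.91 km

23.91


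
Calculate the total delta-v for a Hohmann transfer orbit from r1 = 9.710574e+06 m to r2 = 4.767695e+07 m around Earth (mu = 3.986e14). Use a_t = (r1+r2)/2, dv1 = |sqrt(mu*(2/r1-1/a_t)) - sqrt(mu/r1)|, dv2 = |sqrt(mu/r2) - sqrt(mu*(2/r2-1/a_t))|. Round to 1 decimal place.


Step 1: Transfer semi-major axis a_t = (9.710574e+06 + 4.767695e+07) / 2 = 2.869376e+07 m
Step 2: v1 (circular at r1) = sqrt(mu/r1) = 6406.87 m/s
Step 3: v_t1 = sqrt(mu*(2/r1 - 1/a_t)) = 8258.6 m/s
Step 4: dv1 = |8258.6 - 6406.87| = 1851.73 m/s
Step 5: v2 (circular at r2) = 2891.44 m/s, v_t2 = 1682.07 m/s
Step 6: dv2 = |2891.44 - 1682.07| = 1209.38 m/s
Step 7: Total delta-v = 1851.73 + 1209.38 = 3061.1 m/s

3061.1


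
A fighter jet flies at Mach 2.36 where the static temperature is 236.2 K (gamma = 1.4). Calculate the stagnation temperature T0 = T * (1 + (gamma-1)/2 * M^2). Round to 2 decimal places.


Step 1: (gamma-1)/2 = 0.2
Step 2: M^2 = 5.5696
Step 3: 1 + 0.2 * 5.5696 = 2.11392
Step 4: T0 = 236.2 * 2.11392 = 499.31 K

499.31


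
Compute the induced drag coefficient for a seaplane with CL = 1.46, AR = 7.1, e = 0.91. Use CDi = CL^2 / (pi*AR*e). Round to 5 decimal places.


Step 1: CL^2 = 1.46^2 = 2.1316
Step 2: pi * AR * e = 3.14159 * 7.1 * 0.91 = 20.29783
Step 3: CDi = 2.1316 / 20.29783 = 0.10502

0.10502


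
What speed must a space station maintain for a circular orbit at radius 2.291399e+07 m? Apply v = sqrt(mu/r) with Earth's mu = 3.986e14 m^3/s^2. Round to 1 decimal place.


Step 1: mu / r = 3.986e14 / 2.291399e+07 = 17395486.3383
Step 2: v = sqrt(17395486.3383) = 4170.8 m/s

4170.8


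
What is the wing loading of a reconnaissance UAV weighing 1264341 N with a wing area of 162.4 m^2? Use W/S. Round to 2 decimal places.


Step 1: Wing loading = W / S = 1264341 / 162.4
Step 2: Wing loading = 7785.35 N/m^2

7785.35


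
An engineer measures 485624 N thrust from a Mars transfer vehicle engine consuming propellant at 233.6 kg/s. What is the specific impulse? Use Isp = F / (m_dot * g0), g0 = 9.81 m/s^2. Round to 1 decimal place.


Step 1: m_dot * g0 = 233.6 * 9.81 = 2291.62
Step 2: Isp = 485624 / 2291.62 = 211.9 s

211.9


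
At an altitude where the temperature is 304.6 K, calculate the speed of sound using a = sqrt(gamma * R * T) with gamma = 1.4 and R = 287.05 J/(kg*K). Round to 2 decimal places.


Step 1: gamma * R * T = 1.4 * 287.05 * 304.6 = 122409.602
Step 2: a = sqrt(122409.602) = 349.87 m/s

349.87


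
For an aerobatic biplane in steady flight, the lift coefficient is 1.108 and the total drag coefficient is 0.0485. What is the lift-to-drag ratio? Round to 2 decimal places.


Step 1: L/D = CL / CD = 1.108 / 0.0485
Step 2: L/D = 22.85

22.85


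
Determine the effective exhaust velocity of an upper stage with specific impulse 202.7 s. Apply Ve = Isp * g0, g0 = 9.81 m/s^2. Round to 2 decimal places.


Step 1: Ve = Isp * g0 = 202.7 * 9.81
Step 2: Ve = 1988.49 m/s

1988.49


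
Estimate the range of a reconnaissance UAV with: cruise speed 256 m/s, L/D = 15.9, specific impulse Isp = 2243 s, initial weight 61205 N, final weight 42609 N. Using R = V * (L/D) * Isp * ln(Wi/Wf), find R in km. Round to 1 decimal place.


Step 1: Coefficient = V * (L/D) * Isp = 256 * 15.9 * 2243 = 9129907.2 m
Step 2: Wi/Wf = 61205 / 42609 = 1.436434
Step 3: ln(1.436434) = 0.362163
Step 4: R = 9129907.2 * 0.362163 = 3306518.1 m = 3306.5 km

3306.5


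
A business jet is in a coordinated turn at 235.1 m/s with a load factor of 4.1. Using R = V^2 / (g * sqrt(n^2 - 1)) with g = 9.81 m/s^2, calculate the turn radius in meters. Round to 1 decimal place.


Step 1: V^2 = 235.1^2 = 55272.01
Step 2: n^2 - 1 = 4.1^2 - 1 = 15.81
Step 3: sqrt(15.81) = 3.976179
Step 4: R = 55272.01 / (9.81 * 3.976179) = 1417.0 m

1417.0


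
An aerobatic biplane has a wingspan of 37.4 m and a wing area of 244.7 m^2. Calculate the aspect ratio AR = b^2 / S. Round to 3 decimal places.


Step 1: b^2 = 37.4^2 = 1398.76
Step 2: AR = 1398.76 / 244.7 = 5.716

5.716


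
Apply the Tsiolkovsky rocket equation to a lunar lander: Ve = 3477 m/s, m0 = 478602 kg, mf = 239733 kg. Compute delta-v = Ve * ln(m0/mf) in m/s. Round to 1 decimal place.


Step 1: Mass ratio m0/mf = 478602 / 239733 = 1.996396
Step 2: ln(1.996396) = 0.691344
Step 3: delta-v = 3477 * 0.691344 = 2403.8 m/s

2403.8


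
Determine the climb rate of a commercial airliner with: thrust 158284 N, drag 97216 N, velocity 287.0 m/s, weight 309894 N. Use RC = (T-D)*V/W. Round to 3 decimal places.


Step 1: Excess thrust = T - D = 158284 - 97216 = 61068 N
Step 2: Excess power = 61068 * 287.0 = 17526516.0 W
Step 3: RC = 17526516.0 / 309894 = 56.556 m/s

56.556


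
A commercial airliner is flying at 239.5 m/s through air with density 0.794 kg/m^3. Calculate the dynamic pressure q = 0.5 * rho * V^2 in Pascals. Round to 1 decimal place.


Step 1: V^2 = 239.5^2 = 57360.25
Step 2: q = 0.5 * 0.794 * 57360.25
Step 3: q = 22772.0 Pa

22772.0


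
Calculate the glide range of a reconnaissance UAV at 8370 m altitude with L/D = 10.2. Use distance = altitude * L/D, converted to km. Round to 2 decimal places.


Step 1: Glide distance = altitude * L/D = 8370 * 10.2 = 85374.0 m
Step 2: Convert to km: 85374.0 / 1000 = 85.37 km

85.37


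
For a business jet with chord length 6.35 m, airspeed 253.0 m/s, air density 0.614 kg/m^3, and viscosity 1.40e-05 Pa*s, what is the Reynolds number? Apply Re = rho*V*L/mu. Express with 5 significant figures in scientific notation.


Step 1: Numerator = rho * V * L = 0.614 * 253.0 * 6.35 = 986.4217
Step 2: Re = 986.4217 / 1.40e-05
Step 3: Re = 7.0459e+07

7.0459e+07


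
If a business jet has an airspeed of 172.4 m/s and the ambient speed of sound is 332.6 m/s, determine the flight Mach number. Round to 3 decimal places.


Step 1: M = V / a = 172.4 / 332.6
Step 2: M = 0.518

0.518


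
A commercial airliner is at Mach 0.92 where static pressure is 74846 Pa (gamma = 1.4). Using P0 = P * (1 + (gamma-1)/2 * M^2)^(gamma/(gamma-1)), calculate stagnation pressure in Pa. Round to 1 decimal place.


Step 1: (gamma-1)/2 * M^2 = 0.2 * 0.8464 = 0.16928
Step 2: 1 + 0.16928 = 1.16928
Step 3: Exponent gamma/(gamma-1) = 3.5
Step 4: P0 = 74846 * 1.16928^3.5 = 129384.8 Pa

129384.8


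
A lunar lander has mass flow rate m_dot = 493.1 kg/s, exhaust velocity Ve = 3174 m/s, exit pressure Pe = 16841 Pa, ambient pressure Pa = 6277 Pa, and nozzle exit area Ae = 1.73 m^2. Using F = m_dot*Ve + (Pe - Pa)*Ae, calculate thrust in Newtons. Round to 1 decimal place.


Step 1: Momentum thrust = m_dot * Ve = 493.1 * 3174 = 1565099.4 N
Step 2: Pressure thrust = (Pe - Pa) * Ae = (16841 - 6277) * 1.73 = 18275.72 N
Step 3: Total thrust F = 1565099.4 + 18275.72 = 1583375.1 N

1583375.1
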